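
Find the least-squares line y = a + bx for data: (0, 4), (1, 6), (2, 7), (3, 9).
a = 41/10, b = 8/5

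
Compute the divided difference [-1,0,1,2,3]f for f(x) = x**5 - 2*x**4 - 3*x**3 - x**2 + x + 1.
3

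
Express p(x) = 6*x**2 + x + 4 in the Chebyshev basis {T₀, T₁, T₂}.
(7)T₀ + T₁ + (3)T₂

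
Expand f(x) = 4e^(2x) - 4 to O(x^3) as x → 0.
8*x + 8*x**2 + O(x**3)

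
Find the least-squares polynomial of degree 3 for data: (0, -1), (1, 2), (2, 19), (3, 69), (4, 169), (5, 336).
-58/63 + (421/378)x + (-173/126)x² + (79/27)x³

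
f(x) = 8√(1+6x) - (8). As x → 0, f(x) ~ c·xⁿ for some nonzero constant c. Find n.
1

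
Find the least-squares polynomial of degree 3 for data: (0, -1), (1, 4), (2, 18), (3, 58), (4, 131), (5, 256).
-62/63 + (109/27)x + (-92/63)x² + (59/27)x³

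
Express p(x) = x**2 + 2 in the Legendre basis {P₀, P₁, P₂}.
(7/3)P₀ + (2/3)P₂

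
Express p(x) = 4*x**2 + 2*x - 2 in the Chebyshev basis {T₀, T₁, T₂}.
(2)T₁ + (2)T₂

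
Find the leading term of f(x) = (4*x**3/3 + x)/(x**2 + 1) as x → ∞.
4*x/3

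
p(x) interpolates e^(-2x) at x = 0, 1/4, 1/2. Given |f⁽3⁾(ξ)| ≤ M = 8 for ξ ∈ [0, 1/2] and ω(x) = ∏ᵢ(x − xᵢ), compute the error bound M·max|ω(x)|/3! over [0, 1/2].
sqrt(3)/216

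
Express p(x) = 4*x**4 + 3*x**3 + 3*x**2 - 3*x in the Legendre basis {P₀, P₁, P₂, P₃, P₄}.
(9/5)P₀ + (-6/5)P₁ + (30/7)P₂ + (6/5)P₃ + (32/35)P₄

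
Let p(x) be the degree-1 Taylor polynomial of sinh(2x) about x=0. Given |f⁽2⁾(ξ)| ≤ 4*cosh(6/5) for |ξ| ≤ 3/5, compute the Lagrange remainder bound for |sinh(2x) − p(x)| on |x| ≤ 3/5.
18*cosh(6/5)/25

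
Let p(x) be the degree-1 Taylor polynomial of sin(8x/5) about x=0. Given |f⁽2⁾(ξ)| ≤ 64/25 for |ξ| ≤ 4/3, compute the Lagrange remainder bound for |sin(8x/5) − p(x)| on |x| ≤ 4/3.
512/225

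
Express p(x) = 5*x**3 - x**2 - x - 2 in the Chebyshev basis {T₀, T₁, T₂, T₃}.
(-5/2)T₀ + (11/4)T₁ + (-1/2)T₂ + (5/4)T₃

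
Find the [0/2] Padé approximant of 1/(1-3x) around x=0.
1/(1 - 3*x)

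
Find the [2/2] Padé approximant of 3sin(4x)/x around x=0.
(12 - 112*x**2/5)/(4*x**2/5 + 1)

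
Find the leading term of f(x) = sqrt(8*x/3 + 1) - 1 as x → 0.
4*x/3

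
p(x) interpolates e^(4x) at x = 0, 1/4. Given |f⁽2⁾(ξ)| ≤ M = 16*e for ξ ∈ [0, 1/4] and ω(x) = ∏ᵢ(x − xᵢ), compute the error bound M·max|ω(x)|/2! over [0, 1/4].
e/8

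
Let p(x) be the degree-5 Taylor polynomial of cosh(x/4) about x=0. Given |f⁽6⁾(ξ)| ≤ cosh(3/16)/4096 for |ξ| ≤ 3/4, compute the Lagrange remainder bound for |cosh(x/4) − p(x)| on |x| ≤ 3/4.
81*cosh(3/16)/1342177280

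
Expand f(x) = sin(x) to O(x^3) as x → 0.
x + O(x**3)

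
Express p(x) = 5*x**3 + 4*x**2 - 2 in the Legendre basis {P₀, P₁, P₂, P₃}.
(-2/3)P₀ + (3)P₁ + (8/3)P₂ + (2)P₃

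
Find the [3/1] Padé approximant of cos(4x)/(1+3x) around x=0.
(32*x**3/9 - 56*x**2/3 + 32*x/9 + 1)/(59*x/9 + 1)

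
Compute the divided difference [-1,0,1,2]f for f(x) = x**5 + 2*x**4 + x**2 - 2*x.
9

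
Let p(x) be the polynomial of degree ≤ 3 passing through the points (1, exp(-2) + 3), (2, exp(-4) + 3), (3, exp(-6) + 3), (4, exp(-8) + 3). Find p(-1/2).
(-189*exp(4) - 35 + 135*exp(2) + 105*exp(6) + 48*exp(8))*exp(-8)/16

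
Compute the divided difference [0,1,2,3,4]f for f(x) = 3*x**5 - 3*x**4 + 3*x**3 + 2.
27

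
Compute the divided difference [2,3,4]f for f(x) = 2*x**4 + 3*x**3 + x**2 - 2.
138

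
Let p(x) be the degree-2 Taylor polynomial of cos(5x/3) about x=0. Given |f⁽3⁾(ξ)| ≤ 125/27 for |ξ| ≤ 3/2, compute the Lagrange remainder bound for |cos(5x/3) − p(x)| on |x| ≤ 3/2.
125/48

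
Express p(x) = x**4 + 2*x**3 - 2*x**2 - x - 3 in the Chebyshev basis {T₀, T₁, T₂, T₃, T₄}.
(-29/8)T₀ + (1/2)T₁ + (-1/2)T₂ + (1/2)T₃ + (1/8)T₄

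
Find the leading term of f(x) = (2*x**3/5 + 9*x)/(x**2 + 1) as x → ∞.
2*x/5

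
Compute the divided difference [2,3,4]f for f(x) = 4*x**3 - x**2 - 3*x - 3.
35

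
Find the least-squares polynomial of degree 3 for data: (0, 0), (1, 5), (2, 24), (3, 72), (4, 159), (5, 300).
5/126 + (1213/756)x + (37/36)x² + (115/54)x³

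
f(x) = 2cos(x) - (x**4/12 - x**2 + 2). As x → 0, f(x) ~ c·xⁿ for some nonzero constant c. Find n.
6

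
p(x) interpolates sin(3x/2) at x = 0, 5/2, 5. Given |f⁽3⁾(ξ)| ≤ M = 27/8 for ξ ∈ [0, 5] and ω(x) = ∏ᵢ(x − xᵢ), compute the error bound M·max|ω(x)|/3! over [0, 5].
125*sqrt(3)/64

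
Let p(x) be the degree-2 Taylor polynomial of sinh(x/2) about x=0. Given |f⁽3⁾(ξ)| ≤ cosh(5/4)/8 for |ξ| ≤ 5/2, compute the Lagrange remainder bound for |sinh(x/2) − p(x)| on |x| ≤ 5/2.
125*cosh(5/4)/384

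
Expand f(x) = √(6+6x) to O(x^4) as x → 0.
sqrt(6) + sqrt(6)*x/2 - sqrt(6)*x**2/8 + sqrt(6)*x**3/16 + O(x**4)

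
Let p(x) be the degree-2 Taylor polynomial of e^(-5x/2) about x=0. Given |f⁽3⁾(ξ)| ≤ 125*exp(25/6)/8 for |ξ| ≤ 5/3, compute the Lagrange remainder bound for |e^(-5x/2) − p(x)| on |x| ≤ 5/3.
15625*exp(25/6)/1296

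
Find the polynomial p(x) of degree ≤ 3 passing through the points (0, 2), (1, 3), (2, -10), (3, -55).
-3*x**3 + 2*x**2 + 2*x + 2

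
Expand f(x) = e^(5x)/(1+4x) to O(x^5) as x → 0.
1 + x + 17*x**2/2 - 79*x**3/6 + 1889*x**4/24 + O(x**5)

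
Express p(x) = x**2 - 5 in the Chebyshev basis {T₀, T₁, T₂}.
(-9/2)T₀ + (1/2)T₂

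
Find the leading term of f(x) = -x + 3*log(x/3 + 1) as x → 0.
-x**2/6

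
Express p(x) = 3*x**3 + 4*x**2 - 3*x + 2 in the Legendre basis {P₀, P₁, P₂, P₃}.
(10/3)P₀ + (-6/5)P₁ + (8/3)P₂ + (6/5)P₃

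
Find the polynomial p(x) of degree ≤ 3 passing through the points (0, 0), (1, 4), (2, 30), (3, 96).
3*x**3 + 2*x**2 - x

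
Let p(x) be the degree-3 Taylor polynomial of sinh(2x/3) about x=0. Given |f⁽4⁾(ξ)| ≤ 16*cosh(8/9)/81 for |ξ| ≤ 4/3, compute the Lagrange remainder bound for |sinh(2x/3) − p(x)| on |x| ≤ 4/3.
512*cosh(8/9)/19683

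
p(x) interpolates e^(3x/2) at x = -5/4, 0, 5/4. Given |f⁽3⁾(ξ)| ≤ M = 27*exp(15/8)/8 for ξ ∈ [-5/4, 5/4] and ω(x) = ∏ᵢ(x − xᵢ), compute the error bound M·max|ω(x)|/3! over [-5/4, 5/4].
125*sqrt(3)*exp(15/8)/512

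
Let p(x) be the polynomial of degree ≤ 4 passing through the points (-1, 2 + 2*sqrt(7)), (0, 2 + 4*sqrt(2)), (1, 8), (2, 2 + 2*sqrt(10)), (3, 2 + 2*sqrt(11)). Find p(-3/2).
-105*sqrt(2)/8 - 45*sqrt(10)/16 + 35*sqrt(11)/64 + 315*sqrt(7)/64 + 631/32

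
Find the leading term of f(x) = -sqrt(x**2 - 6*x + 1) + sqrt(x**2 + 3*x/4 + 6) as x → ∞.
27/8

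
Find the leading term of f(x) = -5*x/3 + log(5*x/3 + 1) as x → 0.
-25*x**2/18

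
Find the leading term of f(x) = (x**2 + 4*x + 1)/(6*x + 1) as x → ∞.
x/6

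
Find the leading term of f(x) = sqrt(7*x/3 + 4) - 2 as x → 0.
7*x/12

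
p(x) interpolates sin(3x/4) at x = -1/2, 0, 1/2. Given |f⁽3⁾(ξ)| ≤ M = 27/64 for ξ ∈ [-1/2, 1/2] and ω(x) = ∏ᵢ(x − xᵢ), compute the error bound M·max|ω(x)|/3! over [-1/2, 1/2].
sqrt(3)/512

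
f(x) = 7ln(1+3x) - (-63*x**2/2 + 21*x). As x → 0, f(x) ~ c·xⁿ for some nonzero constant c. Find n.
3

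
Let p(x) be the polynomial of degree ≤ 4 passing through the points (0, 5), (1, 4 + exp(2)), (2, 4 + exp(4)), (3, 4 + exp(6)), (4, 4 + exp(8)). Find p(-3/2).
-385*exp(6)/32 - 693*exp(2)/32 + 1667/128 + 1485*exp(4)/64 + 315*exp(8)/128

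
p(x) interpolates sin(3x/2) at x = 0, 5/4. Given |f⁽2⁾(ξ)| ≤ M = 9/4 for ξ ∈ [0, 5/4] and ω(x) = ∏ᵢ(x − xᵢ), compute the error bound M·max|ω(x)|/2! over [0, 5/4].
225/512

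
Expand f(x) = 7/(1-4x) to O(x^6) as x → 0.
7 + 28*x + 112*x**2 + 448*x**3 + 1792*x**4 + 7168*x**5 + O(x**6)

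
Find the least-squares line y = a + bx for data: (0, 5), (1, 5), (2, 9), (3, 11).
a = 21/5, b = 11/5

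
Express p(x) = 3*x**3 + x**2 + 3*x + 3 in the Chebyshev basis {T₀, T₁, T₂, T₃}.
(7/2)T₀ + (21/4)T₁ + (1/2)T₂ + (3/4)T₃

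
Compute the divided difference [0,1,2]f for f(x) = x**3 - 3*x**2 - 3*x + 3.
0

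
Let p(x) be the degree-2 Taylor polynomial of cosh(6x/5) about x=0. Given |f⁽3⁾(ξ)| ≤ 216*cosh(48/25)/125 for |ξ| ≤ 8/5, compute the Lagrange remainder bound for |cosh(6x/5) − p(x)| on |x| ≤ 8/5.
18432*cosh(48/25)/15625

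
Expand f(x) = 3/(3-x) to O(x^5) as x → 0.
1 + x/3 + x**2/9 + x**3/27 + x**4/81 + O(x**5)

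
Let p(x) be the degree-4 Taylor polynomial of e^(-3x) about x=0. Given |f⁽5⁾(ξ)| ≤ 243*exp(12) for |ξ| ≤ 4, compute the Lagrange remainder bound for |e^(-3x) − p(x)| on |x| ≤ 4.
10368*exp(12)/5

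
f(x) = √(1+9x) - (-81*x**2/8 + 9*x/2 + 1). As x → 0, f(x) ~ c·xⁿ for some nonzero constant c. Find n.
3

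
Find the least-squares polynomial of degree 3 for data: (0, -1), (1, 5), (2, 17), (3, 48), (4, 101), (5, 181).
-2/3 + (239/126)x + (34/21)x² + (19/18)x³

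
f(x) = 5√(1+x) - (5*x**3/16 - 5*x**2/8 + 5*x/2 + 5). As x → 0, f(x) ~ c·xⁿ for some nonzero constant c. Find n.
4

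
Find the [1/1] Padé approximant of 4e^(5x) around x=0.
(10*x + 4)/(1 - 5*x/2)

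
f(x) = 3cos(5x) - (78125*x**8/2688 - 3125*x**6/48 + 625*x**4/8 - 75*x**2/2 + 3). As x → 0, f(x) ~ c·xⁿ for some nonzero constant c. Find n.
10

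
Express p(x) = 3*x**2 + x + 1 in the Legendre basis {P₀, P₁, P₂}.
(2)P₀ + P₁ + (2)P₂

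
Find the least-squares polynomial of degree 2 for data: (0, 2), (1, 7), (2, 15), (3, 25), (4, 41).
78/35 + (96/35)x + (12/7)x²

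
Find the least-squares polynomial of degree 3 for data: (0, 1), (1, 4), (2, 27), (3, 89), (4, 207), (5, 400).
64/63 + (-463/378)x + (10/9)x² + (163/54)x³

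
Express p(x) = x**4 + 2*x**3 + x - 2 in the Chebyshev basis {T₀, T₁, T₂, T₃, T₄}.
(-13/8)T₀ + (5/2)T₁ + (1/2)T₂ + (1/2)T₃ + (1/8)T₄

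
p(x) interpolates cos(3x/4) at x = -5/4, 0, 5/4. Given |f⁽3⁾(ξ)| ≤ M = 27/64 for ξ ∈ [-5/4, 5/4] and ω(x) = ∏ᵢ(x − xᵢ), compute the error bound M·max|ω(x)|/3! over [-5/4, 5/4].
125*sqrt(3)/4096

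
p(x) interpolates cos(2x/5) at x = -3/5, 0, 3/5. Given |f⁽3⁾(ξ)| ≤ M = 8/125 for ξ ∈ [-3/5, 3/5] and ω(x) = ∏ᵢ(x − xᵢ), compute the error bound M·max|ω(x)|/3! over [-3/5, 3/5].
8*sqrt(3)/15625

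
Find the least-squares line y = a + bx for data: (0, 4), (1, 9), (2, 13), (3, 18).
a = 41/10, b = 23/5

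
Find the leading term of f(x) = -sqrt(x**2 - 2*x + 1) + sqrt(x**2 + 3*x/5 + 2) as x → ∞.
13/10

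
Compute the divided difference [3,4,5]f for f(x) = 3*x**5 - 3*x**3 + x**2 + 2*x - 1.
1945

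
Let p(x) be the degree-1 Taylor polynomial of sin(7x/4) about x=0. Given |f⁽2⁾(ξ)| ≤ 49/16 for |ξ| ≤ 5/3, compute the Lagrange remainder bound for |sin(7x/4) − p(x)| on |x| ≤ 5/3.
1225/288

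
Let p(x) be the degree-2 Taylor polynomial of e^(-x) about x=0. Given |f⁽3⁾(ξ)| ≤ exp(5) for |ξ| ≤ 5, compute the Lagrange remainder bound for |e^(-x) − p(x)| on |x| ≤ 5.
125*exp(5)/6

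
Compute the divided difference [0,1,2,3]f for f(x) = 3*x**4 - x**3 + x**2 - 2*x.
17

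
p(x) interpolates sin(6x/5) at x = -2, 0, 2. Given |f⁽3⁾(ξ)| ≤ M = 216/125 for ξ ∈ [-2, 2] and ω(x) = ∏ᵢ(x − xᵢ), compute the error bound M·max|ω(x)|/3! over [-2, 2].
64*sqrt(3)/125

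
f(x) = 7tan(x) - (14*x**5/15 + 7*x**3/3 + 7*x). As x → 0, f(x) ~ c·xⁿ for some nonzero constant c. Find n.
7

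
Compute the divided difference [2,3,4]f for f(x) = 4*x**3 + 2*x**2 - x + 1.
38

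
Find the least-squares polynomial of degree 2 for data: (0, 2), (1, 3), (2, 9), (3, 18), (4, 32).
68/35 + (-11/14)x + (29/14)x²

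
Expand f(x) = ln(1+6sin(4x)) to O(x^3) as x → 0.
24*x - 288*x**2 + O(x**3)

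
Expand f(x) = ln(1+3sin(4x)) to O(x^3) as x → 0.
12*x - 72*x**2 + O(x**3)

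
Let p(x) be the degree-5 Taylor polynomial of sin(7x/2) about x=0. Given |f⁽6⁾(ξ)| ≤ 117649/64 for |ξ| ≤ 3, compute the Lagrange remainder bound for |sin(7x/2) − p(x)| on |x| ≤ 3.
9529569/5120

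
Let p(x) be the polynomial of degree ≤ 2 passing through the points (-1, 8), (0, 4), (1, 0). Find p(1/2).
2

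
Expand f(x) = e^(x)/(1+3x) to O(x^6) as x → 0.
1 - 2*x + 13*x**2/2 - 58*x**3/3 + 1393*x**4/24 - 10447*x**5/60 + O(x**6)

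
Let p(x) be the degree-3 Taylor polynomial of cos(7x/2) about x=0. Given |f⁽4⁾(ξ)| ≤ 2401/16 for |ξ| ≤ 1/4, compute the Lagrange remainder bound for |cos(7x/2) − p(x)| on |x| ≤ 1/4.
2401/98304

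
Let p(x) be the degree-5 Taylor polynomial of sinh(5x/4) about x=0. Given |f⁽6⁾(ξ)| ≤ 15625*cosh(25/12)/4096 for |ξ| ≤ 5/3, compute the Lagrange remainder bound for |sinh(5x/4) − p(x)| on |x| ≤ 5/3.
48828125*cosh(25/12)/429981696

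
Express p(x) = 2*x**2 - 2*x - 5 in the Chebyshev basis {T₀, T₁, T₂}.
(-4)T₀ + (-2)T₁ + T₂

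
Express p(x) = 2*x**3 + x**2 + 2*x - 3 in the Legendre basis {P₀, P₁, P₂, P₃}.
(-8/3)P₀ + (16/5)P₁ + (2/3)P₂ + (4/5)P₃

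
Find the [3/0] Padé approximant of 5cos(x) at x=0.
5 - 5*x**2/2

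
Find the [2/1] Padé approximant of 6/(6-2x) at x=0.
1/(1 - x/3)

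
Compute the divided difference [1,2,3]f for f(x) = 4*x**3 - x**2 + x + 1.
23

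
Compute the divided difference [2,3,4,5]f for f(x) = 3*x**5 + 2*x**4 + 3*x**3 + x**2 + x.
406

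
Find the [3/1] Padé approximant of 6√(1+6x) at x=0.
(-81*x**3/4 + 81*x**2/2 + 81*x/2 + 6)/(15*x/4 + 1)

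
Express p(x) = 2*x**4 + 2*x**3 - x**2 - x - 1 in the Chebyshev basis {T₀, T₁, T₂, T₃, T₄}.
(-3/4)T₀ + (1/2)T₁ + (1/2)T₂ + (1/2)T₃ + (1/4)T₄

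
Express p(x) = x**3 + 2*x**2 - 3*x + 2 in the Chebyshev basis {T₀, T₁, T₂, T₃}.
(3)T₀ + (-9/4)T₁ + T₂ + (1/4)T₃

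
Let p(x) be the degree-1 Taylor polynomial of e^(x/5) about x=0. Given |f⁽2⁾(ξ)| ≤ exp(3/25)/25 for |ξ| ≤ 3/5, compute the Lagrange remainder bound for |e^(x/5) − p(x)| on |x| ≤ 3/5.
9*exp(3/25)/1250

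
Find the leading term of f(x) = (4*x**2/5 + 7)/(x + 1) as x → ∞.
4*x/5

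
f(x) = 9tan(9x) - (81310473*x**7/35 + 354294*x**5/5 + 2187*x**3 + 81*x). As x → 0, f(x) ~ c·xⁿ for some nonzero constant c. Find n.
9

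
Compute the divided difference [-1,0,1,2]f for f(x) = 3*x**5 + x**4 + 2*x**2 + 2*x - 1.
17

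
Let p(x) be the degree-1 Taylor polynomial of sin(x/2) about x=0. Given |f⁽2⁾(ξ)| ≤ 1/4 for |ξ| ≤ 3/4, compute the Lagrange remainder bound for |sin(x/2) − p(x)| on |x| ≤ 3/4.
9/128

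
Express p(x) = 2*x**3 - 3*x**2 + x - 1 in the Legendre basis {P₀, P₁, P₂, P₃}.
(-2)P₀ + (11/5)P₁ + (-2)P₂ + (4/5)P₃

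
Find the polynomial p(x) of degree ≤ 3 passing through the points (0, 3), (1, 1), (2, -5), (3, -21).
-x**3 + x**2 - 2*x + 3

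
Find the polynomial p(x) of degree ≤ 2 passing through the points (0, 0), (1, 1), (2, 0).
-x**2 + 2*x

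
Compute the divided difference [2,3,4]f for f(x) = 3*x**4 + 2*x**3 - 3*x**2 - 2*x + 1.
180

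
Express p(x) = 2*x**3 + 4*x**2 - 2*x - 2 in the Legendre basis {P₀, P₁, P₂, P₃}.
(-2/3)P₀ + (-4/5)P₁ + (8/3)P₂ + (4/5)P₃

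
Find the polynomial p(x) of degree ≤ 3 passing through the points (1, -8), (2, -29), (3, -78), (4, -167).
-2*x**3 - 2*x**2 - x - 3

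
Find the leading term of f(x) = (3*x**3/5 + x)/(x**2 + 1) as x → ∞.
3*x/5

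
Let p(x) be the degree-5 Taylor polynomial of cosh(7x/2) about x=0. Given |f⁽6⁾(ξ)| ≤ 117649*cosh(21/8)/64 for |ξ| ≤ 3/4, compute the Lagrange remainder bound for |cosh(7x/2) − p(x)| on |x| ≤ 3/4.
9529569*cosh(21/8)/20971520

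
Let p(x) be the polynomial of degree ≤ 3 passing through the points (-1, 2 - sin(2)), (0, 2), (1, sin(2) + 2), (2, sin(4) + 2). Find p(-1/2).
-5*sin(2)/8 + sin(4)/16 + 2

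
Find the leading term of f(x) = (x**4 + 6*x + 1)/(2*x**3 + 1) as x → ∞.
x/2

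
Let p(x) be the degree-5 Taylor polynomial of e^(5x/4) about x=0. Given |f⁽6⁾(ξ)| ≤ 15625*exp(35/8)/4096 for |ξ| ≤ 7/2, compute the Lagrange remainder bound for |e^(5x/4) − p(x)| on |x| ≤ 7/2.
367653125*exp(35/8)/37748736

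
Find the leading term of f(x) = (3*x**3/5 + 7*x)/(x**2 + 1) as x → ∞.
3*x/5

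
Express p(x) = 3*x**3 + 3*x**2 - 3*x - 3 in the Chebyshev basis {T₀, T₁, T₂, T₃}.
(-3/2)T₀ + (-3/4)T₁ + (3/2)T₂ + (3/4)T₃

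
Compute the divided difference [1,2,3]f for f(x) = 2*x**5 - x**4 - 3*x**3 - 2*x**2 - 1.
135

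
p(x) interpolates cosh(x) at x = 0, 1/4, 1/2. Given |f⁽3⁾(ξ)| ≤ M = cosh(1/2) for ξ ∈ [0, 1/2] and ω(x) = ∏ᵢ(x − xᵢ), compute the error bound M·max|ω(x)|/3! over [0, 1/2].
sqrt(3)*cosh(1/2)/1728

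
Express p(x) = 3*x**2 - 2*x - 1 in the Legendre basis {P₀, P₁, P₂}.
(-2)P₁ + (2)P₂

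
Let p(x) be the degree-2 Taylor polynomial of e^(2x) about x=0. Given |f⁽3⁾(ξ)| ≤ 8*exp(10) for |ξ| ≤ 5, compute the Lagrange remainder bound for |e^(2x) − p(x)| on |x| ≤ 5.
500*exp(10)/3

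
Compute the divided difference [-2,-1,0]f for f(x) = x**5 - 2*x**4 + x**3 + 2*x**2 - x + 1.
-30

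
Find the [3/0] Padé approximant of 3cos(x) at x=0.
3 - 3*x**2/2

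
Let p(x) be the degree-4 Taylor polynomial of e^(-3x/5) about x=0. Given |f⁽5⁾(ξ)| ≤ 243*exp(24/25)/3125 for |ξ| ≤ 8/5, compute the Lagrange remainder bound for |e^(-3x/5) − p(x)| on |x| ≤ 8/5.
331776*exp(24/25)/48828125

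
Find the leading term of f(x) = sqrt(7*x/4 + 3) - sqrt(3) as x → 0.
7*sqrt(3)*x/24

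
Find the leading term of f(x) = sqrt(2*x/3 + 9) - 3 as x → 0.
x/9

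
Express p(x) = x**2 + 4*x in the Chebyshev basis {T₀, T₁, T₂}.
(1/2)T₀ + (4)T₁ + (1/2)T₂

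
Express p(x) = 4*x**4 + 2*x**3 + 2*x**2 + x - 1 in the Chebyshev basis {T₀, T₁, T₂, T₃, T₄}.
(3/2)T₀ + (5/2)T₁ + (3)T₂ + (1/2)T₃ + (1/2)T₄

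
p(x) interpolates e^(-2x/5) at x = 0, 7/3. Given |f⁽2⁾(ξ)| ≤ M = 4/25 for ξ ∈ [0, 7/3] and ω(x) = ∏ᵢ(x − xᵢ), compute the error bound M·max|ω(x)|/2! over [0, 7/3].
49/450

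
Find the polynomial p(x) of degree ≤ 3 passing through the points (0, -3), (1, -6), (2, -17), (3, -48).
-2*x**3 + 2*x**2 - 3*x - 3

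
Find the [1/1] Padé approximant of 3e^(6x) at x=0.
(9*x + 3)/(1 - 3*x)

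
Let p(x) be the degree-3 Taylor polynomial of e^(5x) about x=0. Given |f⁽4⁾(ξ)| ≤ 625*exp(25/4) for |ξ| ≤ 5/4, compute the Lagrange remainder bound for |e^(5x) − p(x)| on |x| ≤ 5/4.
390625*exp(25/4)/6144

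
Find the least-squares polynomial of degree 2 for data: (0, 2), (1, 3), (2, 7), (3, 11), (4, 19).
2 + (1/5)x + x²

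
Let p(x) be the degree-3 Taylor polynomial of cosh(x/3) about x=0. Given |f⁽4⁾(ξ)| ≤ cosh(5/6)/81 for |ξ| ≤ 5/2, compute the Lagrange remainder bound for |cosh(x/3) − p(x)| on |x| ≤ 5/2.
625*cosh(5/6)/31104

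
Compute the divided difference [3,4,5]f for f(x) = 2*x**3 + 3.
24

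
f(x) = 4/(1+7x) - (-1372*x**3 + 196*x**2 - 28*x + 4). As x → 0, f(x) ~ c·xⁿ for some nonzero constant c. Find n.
4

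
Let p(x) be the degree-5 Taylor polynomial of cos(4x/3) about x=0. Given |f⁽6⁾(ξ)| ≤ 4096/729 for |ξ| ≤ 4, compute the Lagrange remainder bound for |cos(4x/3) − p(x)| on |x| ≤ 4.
1048576/32805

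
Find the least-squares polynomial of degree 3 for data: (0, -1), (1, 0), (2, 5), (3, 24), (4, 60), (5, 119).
-103/126 + (-713/756)x + (43/252)x² + (26/27)x³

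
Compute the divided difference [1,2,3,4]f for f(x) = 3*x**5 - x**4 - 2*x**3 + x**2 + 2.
183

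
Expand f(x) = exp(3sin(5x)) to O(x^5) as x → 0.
1 + 15*x + 225*x**2/2 + 500*x**3 + 9375*x**4/8 + O(x**5)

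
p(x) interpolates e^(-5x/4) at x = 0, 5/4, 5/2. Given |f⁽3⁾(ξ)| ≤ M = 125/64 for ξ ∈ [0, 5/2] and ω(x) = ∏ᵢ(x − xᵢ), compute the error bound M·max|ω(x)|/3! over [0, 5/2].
15625*sqrt(3)/110592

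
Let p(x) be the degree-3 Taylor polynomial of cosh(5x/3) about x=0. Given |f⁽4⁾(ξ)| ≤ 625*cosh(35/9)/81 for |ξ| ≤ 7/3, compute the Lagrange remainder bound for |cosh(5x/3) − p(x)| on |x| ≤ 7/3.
1500625*cosh(35/9)/157464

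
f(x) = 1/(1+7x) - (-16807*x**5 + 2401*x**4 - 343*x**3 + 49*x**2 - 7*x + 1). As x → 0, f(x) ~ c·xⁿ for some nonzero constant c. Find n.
6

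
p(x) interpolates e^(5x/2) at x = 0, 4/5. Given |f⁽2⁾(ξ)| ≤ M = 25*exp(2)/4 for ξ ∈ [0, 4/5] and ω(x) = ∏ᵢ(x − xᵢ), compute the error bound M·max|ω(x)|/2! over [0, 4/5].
exp(2)/2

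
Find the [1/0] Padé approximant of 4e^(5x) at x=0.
20*x + 4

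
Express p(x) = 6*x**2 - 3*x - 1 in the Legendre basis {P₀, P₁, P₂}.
P₀ + (-3)P₁ + (4)P₂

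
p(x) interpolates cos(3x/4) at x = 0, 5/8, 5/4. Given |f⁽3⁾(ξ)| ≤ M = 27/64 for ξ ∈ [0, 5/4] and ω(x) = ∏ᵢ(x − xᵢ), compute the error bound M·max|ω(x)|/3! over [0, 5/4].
125*sqrt(3)/32768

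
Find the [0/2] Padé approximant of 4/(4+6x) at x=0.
1/(3*x/2 + 1)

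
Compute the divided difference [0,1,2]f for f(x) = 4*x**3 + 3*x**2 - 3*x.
15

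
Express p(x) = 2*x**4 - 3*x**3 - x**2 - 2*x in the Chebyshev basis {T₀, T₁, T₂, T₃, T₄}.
(1/4)T₀ + (-17/4)T₁ + (1/2)T₂ + (-3/4)T₃ + (1/4)T₄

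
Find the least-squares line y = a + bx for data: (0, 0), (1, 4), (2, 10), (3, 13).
a = 0, b = 9/2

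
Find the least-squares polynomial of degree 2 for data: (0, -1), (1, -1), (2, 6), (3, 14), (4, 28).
-44/35 + (-69/70)x + (29/14)x²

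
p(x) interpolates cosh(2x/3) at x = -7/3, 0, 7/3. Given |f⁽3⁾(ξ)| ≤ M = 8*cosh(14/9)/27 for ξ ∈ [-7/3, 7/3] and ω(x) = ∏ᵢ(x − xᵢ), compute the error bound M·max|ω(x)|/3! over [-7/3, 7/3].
2744*sqrt(3)*cosh(14/9)/19683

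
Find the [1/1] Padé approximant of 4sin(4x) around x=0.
16*x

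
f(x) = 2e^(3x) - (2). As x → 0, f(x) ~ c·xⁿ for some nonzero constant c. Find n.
1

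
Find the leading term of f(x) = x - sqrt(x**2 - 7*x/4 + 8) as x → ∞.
7/8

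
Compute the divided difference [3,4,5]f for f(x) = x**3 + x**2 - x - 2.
13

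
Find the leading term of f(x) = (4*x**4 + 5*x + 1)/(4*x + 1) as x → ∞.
x**3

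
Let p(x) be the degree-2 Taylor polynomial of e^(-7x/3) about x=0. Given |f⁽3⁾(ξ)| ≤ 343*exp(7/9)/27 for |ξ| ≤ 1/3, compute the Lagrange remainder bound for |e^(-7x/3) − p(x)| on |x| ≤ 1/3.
343*exp(7/9)/4374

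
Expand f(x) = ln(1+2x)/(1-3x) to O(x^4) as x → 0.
2*x + 4*x**2 + 44*x**3/3 + O(x**4)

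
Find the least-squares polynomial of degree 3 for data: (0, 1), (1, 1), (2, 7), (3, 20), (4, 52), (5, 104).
115/126 + (305/756)x + (-31/36)x² + (53/54)x³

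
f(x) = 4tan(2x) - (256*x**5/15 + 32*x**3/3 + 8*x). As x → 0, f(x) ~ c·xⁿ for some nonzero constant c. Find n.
7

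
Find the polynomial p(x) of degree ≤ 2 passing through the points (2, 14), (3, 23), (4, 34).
x**2 + 4*x + 2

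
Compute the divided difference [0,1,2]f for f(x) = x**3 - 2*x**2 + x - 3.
1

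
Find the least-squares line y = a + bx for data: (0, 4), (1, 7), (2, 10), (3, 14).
a = 19/5, b = 33/10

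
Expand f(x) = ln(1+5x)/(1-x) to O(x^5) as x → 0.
5*x - 15*x**2/2 + 205*x**3/6 - 1465*x**4/12 + O(x**5)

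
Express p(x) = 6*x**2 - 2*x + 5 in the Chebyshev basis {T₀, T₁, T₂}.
(8)T₀ + (-2)T₁ + (3)T₂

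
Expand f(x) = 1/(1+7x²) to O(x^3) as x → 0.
1 - 7*x**2 + O(x**3)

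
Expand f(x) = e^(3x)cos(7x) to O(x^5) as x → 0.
1 + 3*x - 20*x**2 - 69*x**3 - 41*x**4/6 + O(x**5)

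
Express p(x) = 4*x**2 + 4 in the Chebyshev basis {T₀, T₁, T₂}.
(6)T₀ + (2)T₂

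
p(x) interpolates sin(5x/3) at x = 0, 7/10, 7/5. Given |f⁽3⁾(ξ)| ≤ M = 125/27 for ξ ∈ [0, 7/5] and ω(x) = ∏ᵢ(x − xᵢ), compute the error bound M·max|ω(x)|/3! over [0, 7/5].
343*sqrt(3)/5832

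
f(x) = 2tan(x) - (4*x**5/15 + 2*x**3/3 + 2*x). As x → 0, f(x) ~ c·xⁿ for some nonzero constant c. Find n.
7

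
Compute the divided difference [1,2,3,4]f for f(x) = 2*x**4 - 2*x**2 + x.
20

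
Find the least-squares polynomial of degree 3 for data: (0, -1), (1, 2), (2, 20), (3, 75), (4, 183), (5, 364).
-8/9 + (94/189)x + (-145/126)x² + (169/54)x³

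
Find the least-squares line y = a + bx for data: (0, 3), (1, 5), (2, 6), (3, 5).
a = 37/10, b = 7/10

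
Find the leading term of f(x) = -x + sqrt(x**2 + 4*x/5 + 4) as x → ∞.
2/5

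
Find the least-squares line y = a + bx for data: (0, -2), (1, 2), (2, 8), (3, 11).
a = -2, b = 9/2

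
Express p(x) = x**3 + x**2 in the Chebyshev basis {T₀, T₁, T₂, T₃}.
(1/2)T₀ + (3/4)T₁ + (1/2)T₂ + (1/4)T₃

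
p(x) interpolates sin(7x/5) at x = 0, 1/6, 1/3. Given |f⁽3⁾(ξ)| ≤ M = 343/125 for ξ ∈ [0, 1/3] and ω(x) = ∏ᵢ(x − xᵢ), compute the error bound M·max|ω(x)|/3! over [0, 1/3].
343*sqrt(3)/729000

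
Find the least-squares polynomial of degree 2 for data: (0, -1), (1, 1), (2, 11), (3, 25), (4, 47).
-39/35 + (-4/7)x + (22/7)x²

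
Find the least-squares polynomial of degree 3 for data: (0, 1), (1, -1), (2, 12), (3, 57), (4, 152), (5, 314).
125/126 + (-2687/756)x + (-47/36)x² + (157/54)x³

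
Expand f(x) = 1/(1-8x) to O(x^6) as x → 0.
1 + 8*x + 64*x**2 + 512*x**3 + 4096*x**4 + 32768*x**5 + O(x**6)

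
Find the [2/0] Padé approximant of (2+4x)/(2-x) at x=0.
5*x**2/4 + 5*x/2 + 1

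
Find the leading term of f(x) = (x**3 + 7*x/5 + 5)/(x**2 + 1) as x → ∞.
x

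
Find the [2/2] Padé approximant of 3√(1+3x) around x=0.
(135*x**2/16 + 45*x/4 + 3)/(9*x**2/16 + 9*x/4 + 1)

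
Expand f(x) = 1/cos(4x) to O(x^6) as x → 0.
1 + 8*x**2 + 160*x**4/3 + O(x**6)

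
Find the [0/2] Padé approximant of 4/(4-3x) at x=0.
1/(1 - 3*x/4)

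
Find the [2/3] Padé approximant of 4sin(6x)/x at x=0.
(24 - 504*x**2/5)/(9*x**2/5 + 1)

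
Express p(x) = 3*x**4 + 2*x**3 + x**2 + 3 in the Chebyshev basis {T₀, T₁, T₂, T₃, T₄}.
(37/8)T₀ + (3/2)T₁ + (2)T₂ + (1/2)T₃ + (3/8)T₄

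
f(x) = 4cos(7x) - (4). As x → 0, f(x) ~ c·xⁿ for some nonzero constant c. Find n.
2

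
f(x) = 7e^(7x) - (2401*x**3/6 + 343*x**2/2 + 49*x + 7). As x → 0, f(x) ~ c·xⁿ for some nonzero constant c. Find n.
4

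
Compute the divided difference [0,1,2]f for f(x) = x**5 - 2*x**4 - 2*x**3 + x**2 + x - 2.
-4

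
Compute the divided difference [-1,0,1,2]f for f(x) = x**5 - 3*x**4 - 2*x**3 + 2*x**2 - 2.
-3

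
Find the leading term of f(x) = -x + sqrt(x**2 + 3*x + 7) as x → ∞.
3/2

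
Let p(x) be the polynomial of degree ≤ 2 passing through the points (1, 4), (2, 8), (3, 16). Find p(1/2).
7/2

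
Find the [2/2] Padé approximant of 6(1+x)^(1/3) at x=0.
(14*x**2/9 + 7*x + 6)/(5*x**2/54 + 5*x/6 + 1)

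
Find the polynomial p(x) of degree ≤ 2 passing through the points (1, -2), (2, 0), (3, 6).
2*x**2 - 4*x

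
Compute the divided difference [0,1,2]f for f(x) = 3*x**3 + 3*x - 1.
9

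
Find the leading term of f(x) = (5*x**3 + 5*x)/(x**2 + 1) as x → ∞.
5*x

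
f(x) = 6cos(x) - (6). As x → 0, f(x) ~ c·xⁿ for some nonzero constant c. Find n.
2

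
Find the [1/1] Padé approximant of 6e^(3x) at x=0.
(9*x + 6)/(1 - 3*x/2)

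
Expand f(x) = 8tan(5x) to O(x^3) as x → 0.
40*x + O(x**3)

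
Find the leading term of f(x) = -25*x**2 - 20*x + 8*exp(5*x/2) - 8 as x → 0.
125*x**3/6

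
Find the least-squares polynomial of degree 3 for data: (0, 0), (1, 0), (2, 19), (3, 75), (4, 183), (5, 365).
-13/126 + (-2279/756)x + (97/252)x² + (80/27)x³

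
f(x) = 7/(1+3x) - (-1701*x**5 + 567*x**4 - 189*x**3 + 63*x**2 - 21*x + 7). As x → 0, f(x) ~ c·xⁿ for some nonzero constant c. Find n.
6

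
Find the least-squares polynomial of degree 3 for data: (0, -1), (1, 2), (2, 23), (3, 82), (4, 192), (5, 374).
-41/42 + (-241/252)x + (37/42)x² + (103/36)x³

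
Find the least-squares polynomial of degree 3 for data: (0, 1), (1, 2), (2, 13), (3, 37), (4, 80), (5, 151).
11/14 + (-5/28)x + (29/28)x² + x³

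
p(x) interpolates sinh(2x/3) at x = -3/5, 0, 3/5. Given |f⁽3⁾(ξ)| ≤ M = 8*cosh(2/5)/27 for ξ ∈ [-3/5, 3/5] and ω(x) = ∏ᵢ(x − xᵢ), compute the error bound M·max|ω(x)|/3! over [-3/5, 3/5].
8*sqrt(3)*cosh(2/5)/3375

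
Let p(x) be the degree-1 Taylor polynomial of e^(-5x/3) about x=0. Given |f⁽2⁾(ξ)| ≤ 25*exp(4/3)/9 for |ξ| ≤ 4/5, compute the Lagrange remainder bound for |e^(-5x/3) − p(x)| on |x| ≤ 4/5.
8*exp(4/3)/9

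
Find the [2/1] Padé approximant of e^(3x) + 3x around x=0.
(-3*x**2/2 + 5*x + 1)/(1 - x)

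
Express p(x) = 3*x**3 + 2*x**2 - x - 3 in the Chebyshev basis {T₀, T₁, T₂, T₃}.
(-2)T₀ + (5/4)T₁ + T₂ + (3/4)T₃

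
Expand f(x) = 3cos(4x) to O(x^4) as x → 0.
3 - 24*x**2 + O(x**4)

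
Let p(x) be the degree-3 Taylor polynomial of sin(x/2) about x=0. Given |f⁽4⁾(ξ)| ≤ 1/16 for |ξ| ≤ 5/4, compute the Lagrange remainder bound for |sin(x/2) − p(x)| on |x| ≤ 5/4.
625/98304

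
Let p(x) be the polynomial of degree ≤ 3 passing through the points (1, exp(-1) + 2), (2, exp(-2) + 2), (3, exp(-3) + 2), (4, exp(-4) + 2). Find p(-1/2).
(-189*exp(2) - 35 + 135*e + 32*exp(4) + 105*exp(3))*exp(-4)/16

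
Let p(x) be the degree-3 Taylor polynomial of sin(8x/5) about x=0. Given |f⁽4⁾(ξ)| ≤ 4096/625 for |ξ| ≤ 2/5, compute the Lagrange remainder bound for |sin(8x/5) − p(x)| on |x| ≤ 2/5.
8192/1171875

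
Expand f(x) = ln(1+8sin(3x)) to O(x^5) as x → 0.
24*x - 288*x**2 + 4572*x**3 - 82080*x**4 + O(x**5)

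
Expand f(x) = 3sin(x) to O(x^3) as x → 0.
3*x + O(x**3)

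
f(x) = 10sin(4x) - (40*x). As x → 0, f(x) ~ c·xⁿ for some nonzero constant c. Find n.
3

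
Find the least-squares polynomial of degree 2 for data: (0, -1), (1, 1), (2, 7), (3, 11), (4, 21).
-1 + (7/5)x + x²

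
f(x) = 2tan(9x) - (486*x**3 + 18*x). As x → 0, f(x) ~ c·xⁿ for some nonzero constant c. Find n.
5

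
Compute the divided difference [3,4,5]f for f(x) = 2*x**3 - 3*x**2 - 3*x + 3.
21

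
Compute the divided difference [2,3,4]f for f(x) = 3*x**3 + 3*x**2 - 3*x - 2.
30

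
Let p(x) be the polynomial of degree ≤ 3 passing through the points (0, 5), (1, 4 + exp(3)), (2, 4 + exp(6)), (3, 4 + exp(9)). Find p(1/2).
-5*exp(6)/16 + 69/16 + 15*exp(3)/16 + exp(9)/16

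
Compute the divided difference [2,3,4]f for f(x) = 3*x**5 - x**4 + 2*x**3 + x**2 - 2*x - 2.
819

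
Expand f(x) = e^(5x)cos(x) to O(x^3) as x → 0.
1 + 5*x + 12*x**2 + O(x**3)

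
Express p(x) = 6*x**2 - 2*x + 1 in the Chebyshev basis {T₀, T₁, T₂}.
(4)T₀ + (-2)T₁ + (3)T₂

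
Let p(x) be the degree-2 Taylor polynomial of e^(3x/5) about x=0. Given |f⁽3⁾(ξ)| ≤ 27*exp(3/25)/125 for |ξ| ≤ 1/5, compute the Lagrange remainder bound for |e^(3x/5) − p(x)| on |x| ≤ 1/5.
9*exp(3/25)/31250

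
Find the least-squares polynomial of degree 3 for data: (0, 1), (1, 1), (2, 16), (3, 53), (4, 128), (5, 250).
109/126 + (-1507/756)x + (185/252)x² + (52/27)x³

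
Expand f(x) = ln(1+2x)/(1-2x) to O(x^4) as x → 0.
2*x + 2*x**2 + 20*x**3/3 + O(x**4)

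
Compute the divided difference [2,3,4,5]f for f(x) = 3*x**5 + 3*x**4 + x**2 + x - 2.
417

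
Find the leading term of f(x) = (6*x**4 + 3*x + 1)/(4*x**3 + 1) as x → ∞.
3*x/2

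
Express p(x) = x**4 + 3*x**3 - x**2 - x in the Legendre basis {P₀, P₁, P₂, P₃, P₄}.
(-2/15)P₀ + (4/5)P₁ + (-2/21)P₂ + (6/5)P₃ + (8/35)P₄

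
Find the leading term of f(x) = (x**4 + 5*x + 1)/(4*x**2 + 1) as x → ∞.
x**2/4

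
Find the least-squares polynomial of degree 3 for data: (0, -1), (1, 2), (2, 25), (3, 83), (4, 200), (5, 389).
-127/126 + (-113/756)x + (67/252)x² + (83/27)x³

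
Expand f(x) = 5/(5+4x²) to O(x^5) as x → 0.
1 - 4*x**2/5 + 16*x**4/25 + O(x**5)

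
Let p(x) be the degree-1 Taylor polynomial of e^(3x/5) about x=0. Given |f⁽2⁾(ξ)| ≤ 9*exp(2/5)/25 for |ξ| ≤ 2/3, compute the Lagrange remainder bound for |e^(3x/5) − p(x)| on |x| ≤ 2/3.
2*exp(2/5)/25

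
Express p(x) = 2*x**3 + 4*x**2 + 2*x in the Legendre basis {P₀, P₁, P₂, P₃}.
(4/3)P₀ + (16/5)P₁ + (8/3)P₂ + (4/5)P₃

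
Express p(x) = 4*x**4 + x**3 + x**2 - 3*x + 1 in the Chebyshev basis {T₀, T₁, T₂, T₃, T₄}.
(3)T₀ + (-9/4)T₁ + (5/2)T₂ + (1/4)T₃ + (1/2)T₄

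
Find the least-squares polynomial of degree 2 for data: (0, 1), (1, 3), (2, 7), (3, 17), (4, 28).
36/35 + (-2/35)x + (12/7)x²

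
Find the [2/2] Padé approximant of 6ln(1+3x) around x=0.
9*x*(3*x + 2)/(3*x**2/2 + 3*x + 1)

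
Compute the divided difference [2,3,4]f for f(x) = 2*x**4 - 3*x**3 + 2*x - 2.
83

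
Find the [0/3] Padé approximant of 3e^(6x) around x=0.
3/(-36*x**3 + 18*x**2 - 6*x + 1)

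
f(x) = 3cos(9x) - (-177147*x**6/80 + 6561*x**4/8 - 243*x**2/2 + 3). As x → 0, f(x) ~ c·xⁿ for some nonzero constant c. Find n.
8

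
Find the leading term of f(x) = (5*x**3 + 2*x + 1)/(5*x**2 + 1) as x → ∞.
x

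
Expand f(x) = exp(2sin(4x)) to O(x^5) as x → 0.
1 + 8*x + 32*x**2 + 64*x**3 + O(x**5)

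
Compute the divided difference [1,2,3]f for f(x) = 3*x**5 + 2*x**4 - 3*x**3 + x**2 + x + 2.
303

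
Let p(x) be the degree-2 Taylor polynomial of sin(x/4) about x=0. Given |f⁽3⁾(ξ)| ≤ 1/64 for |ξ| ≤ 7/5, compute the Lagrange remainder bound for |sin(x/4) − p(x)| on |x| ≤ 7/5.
343/48000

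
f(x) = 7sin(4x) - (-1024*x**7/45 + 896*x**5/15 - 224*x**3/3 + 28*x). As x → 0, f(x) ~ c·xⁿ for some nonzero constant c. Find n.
9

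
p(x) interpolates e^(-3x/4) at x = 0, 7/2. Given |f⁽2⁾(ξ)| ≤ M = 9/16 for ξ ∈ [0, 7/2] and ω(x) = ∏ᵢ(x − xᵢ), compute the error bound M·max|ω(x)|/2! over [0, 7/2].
441/512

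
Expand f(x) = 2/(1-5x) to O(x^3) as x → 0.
2 + 10*x + 50*x**2 + O(x**3)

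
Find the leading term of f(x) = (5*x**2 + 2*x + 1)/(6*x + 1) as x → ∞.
5*x/6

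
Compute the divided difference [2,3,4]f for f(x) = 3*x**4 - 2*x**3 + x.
147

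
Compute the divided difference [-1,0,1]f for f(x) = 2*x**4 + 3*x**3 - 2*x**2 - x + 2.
0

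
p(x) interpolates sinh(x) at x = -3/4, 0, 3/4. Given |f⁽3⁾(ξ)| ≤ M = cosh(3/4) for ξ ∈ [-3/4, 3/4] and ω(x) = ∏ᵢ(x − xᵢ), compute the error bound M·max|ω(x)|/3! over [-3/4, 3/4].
sqrt(3)*cosh(3/4)/64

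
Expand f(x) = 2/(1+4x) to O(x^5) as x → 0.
2 - 8*x + 32*x**2 - 128*x**3 + 512*x**4 + O(x**5)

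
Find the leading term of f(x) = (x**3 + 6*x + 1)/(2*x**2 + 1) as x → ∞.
x/2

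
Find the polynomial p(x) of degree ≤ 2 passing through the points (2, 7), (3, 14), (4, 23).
x**2 + 2*x - 1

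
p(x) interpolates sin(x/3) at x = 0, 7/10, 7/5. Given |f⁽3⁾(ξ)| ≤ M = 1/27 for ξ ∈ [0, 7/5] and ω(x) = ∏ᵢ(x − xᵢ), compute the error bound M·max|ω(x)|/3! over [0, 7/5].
343*sqrt(3)/729000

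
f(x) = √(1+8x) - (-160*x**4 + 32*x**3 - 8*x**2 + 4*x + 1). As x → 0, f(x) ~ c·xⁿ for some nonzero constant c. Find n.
5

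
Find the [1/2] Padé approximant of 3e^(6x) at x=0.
(6*x + 3)/(6*x**2 - 4*x + 1)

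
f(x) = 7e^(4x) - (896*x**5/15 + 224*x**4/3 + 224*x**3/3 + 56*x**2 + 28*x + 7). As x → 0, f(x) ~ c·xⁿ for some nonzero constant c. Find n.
6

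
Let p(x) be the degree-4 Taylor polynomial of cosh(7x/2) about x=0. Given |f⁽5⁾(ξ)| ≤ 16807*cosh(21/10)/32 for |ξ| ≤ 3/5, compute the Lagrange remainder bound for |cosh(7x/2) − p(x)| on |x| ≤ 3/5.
1361367*cosh(21/10)/4000000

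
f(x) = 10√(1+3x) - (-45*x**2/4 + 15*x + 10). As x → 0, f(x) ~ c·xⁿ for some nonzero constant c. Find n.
3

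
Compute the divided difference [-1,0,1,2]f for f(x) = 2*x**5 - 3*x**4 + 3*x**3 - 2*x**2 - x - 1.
7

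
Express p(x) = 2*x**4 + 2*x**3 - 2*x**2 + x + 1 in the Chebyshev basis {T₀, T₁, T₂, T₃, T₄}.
(3/4)T₀ + (5/2)T₁ + (1/2)T₃ + (1/4)T₄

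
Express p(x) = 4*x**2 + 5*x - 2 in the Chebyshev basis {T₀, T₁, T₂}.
(5)T₁ + (2)T₂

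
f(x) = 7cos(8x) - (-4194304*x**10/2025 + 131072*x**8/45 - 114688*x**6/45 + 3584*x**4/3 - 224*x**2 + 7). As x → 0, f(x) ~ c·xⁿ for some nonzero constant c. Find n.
12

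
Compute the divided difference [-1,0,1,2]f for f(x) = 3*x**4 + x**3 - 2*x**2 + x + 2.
7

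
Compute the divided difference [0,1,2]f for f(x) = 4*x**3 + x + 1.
12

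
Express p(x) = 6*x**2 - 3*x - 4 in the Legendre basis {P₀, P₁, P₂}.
(-2)P₀ + (-3)P₁ + (4)P₂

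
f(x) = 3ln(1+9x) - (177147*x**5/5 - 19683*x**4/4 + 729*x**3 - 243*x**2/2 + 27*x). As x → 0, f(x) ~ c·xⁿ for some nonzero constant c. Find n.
6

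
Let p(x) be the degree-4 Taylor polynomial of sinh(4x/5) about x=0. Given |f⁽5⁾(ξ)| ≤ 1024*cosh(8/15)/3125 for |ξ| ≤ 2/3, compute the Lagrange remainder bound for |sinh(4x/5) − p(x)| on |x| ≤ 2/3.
4096*cosh(8/15)/11390625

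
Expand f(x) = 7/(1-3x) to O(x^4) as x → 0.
7 + 21*x + 63*x**2 + 189*x**3 + O(x**4)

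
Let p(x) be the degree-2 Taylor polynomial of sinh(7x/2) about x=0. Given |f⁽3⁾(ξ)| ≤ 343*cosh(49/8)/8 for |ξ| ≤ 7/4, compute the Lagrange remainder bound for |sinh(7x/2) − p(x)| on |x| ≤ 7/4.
117649*cosh(49/8)/3072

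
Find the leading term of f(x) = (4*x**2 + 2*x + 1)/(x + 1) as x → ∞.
4*x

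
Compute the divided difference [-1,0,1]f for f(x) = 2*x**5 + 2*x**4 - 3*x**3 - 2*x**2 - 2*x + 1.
0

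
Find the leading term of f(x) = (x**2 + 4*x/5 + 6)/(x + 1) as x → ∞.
x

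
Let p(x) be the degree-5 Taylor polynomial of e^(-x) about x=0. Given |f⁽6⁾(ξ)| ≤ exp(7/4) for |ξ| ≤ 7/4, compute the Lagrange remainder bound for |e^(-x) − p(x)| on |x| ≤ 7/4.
117649*exp(7/4)/2949120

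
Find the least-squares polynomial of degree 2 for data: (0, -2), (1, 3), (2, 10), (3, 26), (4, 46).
-57/35 + (53/70)x + (39/14)x²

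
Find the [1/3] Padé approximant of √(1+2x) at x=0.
(7*x/4 + 1)/(x**3/8 - x**2/4 + 3*x/4 + 1)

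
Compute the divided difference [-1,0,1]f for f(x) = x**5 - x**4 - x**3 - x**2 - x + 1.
-2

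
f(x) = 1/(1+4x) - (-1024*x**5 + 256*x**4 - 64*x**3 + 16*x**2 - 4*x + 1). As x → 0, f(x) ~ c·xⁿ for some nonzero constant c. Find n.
6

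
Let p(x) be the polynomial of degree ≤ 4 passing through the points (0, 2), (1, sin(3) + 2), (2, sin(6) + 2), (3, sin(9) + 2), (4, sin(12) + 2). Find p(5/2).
45*sin(6)/64 - 5*sin(3)/32 - 5*sin(12)/128 + 15*sin(9)/32 + 2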